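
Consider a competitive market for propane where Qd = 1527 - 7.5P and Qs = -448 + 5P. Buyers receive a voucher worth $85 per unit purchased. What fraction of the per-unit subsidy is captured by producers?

Pre-subsidy: 1527 - 7.5P = -448 + 5P gives P* = 158, Q* = 342.
With the rebate, buyers effectively pay Pb = Ps − 85, where Ps is the price sellers receive.
Demand in terms of Ps becomes Qd = 1527 − 7.5(Ps − 85) = 2164.5 - 7.5Ps. Setting this equal to supply: 2164.5 - 7.5Ps = -448 + 5Ps, so Ps = 209.
Buyers pay Pb = 209 − 85 = 124; Q' = -448 + 5·209 = 597.
Buyers' price falls by P* − Pb = 158 − 124 = 34; sellers' price rises by Ps − P* = 209 − 158 = 51.
So producers capture 51/85 = 0.6 of each unit of subsidy.

Producer share = 0.6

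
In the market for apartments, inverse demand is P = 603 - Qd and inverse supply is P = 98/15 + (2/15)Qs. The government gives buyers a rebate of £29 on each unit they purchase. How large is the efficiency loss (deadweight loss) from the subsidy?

Deadweight loss = 12615/34

Pre-subsidy: 603 - Q = 98/15 + (2/15)Q gives Q* = 8947/17 and P* = 1304/17.
With the rebate, buyers effectively pay Pb = Ps − 29, where Ps is the price sellers receive.
On the curves, Pb = 603 - Q and Ps = 98/15 + (2/15)Q; the wedge Ps − Pb = 29 gives 98/15 + (2/15)Q − (603 - Q) = 29, so Q' = 9382/17.
Then Pb = 603 − 1·(9382/17) = 869/17 and Ps = 98/15 + (2/15)·(9382/17) = 1362/17.
The subsidy expands output by 9382/17 − 8947/17 = 435/17 past the efficient level; on those units the gap between marginal cost and willingness to pay runs from 0 up to 29.
DWL = ½ × 29 × 435/17 = 12615/34.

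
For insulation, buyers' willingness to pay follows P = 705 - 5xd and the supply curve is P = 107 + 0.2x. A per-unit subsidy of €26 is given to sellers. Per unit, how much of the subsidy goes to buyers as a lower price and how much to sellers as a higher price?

Buyers gain €25 per unit; sellers gain €1 per unit

Pre-subsidy: 705 - 5x = 107 + 0.2x gives x* = 115 and P* = 130.
With the subsidy, sellers receive Ps = Pb + 26 for each unit, where Pb is the price buyers pay.
On the curves, Pb = 705 - 5x and Ps = 107 + 0.2x; the wedge Ps − Pb = 26 gives 107 + 0.2x − (705 - 5x) = 26, so x' = 120.
Then Pb = 705 − 5·120 = 105 and Ps = 107 + 0.2·120 = 131.
Buyers' price falls by P* − Pb = 130 − 105 = 25; sellers' price rises by Ps − P* = 131 − 130 = 1.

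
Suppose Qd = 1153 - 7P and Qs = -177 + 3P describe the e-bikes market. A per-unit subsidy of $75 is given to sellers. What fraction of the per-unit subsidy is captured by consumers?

Consumer share = 0.3

Pre-subsidy: 1153 - 7P = -177 + 3P gives P* = 133, Q* = 222.
With the subsidy, sellers receive Ps = Pb + 75 for each unit, where Pb is the price buyers pay.
Supply in terms of Pb becomes Qs = -177 + 3(Pb + 75) = 48 + 3Pb. Setting this equal to demand: 1153 - 7Pb = 48 + 3Pb, so Pb = 110.5.
Sellers receive Ps = 110.5 + 75 = 185.5; Q' = 1153 − 7·110.5 = 379.5.
Buyers' price falls by P* − Pb = 133 − 110.5 = 22.5; sellers' price rises by Ps − P* = 185.5 − 133 = 52.5.
So consumers capture 22.5/75 = 0.3 of each unit of subsidy.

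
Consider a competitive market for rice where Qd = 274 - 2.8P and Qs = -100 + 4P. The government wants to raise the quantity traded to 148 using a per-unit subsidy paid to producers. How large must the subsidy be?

At Q = 148, invert demand for the buyer price: Pb = (274 − 148)/2.8 = 45; invert supply for the seller price: Ps = (148 − (-100))/4 = 62.
The subsidy must fill the gap: s = Ps − Pb = 62 − 45 = 17.

Required subsidy s = 17 per unit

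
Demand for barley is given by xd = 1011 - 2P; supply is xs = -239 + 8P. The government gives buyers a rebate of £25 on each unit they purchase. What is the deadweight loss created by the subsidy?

Deadweight loss = £500

Pre-subsidy: 1011 - 2P = -239 + 8P gives P* = 125, x* = 761.
With the rebate, buyers effectively pay Pb = Ps − 25, where Ps is the price sellers receive.
Demand in terms of Ps becomes xd = 1011 − 2(Ps − 25) = 1061 - 2Ps. Setting this equal to supply: 1061 - 2Ps = -239 + 8Ps, so Ps = 130.
Buyers pay Pb = 130 − 25 = 105; x' = -239 + 8·130 = 801.
The subsidy expands output by 801 − 761 = 40 past the efficient level; on those units the gap between marginal cost and willingness to pay runs from 0 up to 25.
DWL = ½ × 25 × 40 = 500.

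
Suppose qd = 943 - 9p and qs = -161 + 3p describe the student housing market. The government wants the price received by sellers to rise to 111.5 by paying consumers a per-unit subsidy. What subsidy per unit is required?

Required subsidy s = 26 per unit

At a seller price of 111.5, quantity supplied is -161 + 3·111.5 = 173.5.
Buyers absorb 173.5 only when they pay pb with 943 − 9·pb = 173.5, i.e. pb = 85.5.
s = ps − pb = 111.5 − 85.5 = 26.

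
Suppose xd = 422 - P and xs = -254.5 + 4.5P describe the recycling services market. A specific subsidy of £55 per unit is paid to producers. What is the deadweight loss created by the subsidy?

Pre-subsidy: 422 - P = -254.5 + 4.5P gives P* = 123, x* = 299.
With the subsidy, sellers receive Ps = Pb + 55 for each unit, where Pb is the price buyers pay.
Supply in terms of Pb becomes xs = -254.5 + 4.5(Pb + 55) = -7 + 4.5Pb. Setting this equal to demand: 422 - Pb = -7 + 4.5Pb, so Pb = 78.
Sellers receive Ps = 78 + 55 = 133; x' = 422 − 1·78 = 344.
The subsidy expands output by 344 − 299 = 45 past the efficient level; on those units the gap between marginal cost and willingness to pay runs from 0 up to 55.
DWL = ½ × 55 × 45 = 1237.5.

Deadweight loss = £1237.5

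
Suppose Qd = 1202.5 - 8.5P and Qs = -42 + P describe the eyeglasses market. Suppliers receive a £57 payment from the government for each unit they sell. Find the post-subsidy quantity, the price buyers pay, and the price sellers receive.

Q' = 140; buyers pay £125; sellers receive £182

Pre-subsidy: 1202.5 - 8.5P = -42 + P gives P* = 131, Q* = 89.
With the subsidy, sellers receive Ps = Pb + 57 for each unit, where Pb is the price buyers pay.
Supply in terms of Pb becomes Qs = -42 + 1(Pb + 57) = 15 + Pb. Setting this equal to demand: 1202.5 - 8.5Pb = 15 + Pb, so Pb = 125.
Sellers receive Ps = 125 + 57 = 182; Q' = 1202.5 − 8.5·125 = 140.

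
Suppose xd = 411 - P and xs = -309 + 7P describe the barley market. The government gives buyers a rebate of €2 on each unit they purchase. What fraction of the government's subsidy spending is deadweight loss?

DWL / government spending = 7/2582

Pre-subsidy: 411 - P = -309 + 7P gives P* = 90, x* = 321.
With the rebate, buyers effectively pay Pb = Ps − 2, where Ps is the price sellers receive.
Demand in terms of Ps becomes xd = 411 − 1(Ps − 2) = 413 - Ps. Setting this equal to supply: 413 - Ps = -309 + 7Ps, so Ps = 90.25.
Buyers pay Pb = 90.25 − 2 = 88.25; x' = -309 + 7·90.25 = 322.75.
ΔCS = ½(321 + 322.75)(90 − 88.25) = 563.28125; ΔPS = ½(321 + 322.75)(90.25 − 90) = 80.46875.
Government spending = 2 × 322.75 = 645.5.
DWL = ½ × 2 × (322.75 − 321) = 1.75; fraction = 1.75 / 645.5 = 7/2582.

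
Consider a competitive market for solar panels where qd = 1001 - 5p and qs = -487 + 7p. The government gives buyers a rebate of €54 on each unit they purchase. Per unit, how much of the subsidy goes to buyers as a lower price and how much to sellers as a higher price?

Pre-subsidy: 1001 - 5p = -487 + 7p gives p* = 124, q* = 381.
With the rebate, buyers effectively pay pb = ps − 54, where ps is the price sellers receive.
Demand in terms of ps becomes qd = 1001 − 5(ps − 54) = 1271 - 5ps. Setting this equal to supply: 1271 - 5ps = -487 + 7ps, so ps = 146.5.
Buyers pay pb = 146.5 − 54 = 92.5; q' = -487 + 7·146.5 = 538.5.
Buyers' price falls by p* − pb = 124 − 92.5 = 31.5; sellers' price rises by ps − p* = 146.5 − 124 = 22.5.

Buyers gain €31.5 per unit; sellers gain €22.5 per unit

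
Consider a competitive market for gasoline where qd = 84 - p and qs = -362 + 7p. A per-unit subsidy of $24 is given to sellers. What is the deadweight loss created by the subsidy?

Deadweight loss = $252

Pre-subsidy: 84 - p = -362 + 7p gives p* = 55.75, q* = 28.25.
With the subsidy, sellers receive ps = pb + 24 for each unit, where pb is the price buyers pay.
Supply in terms of pb becomes qs = -362 + 7(pb + 24) = -194 + 7pb. Setting this equal to demand: 84 - pb = -194 + 7pb, so pb = 34.75.
Sellers receive ps = 34.75 + 24 = 58.75; q' = 84 − 1·34.75 = 49.25.
The subsidy expands output by 49.25 − 28.25 = 21 past the efficient level; on those units the gap between marginal cost and willingness to pay runs from 0 up to 24.
DWL = ½ × 24 × 21 = 252.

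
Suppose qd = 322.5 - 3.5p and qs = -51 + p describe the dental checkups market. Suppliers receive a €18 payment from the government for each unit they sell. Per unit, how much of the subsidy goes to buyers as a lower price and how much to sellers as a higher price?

Buyers gain €4 per unit; sellers gain €14 per unit

Pre-subsidy: 322.5 - 3.5p = -51 + p gives p* = 83, q* = 32.
With the subsidy, sellers receive ps = pb + 18 for each unit, where pb is the price buyers pay.
Supply in terms of pb becomes qs = -51 + 1(pb + 18) = -33 + pb. Setting this equal to demand: 322.5 - 3.5pb = -33 + pb, so pb = 79.
Sellers receive ps = 79 + 18 = 97; q' = 322.5 − 3.5·79 = 46.
Buyers' price falls by p* − pb = 83 − 79 = 4; sellers' price rises by ps − p* = 97 − 83 = 14.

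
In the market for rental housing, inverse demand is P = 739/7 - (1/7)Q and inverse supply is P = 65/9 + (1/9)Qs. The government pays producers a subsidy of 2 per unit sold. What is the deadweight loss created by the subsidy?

Deadweight loss = 7.875

Pre-subsidy: 739/7 - (1/7)Q = 65/9 + (1/9)Q gives Q* = 387.25 and P* = 50.25.
With the subsidy, sellers receive Ps = Pb + 2 for each unit, where Pb is the price buyers pay.
On the curves, Pb = 739/7 - (1/7)Q and Ps = 65/9 + (1/9)Q; the wedge Ps − Pb = 2 gives 65/9 + (1/9)Q − (739/7 - (1/7)Q) = 2, so Q' = 395.125.
Then Pb = 739/7 − (1/7)·395.125 = 49.125 and Ps = 65/9 + (1/9)·395.125 = 51.125.
The subsidy expands output by 395.125 − 387.25 = 7.875 past the efficient level; on those units the gap between marginal cost and willingness to pay runs from 0 up to 2.
DWL = ½ × 2 × 7.875 = 7.875.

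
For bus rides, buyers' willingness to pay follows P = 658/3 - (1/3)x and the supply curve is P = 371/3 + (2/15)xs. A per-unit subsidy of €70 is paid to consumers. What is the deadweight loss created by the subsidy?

Deadweight loss = €5250

Pre-subsidy: 658/3 - (1/3)x = 371/3 + (2/15)x gives x* = 205 and P* = 151.
With the rebate, buyers effectively pay Pb = Ps − 70, where Ps is the price sellers receive.
On the curves, Pb = 658/3 - (1/3)x and Ps = 371/3 + (2/15)x; the wedge Ps − Pb = 70 gives 371/3 + (2/15)x − (658/3 - (1/3)x) = 70, so x' = 355.
Then Pb = 658/3 − (1/3)·355 = 101 and Ps = 371/3 + (2/15)·355 = 171.
The subsidy expands output by 355 − 205 = 150 past the efficient level; on those units the gap between marginal cost and willingness to pay runs from 0 up to 70.
DWL = ½ × 70 × 150 = 5250.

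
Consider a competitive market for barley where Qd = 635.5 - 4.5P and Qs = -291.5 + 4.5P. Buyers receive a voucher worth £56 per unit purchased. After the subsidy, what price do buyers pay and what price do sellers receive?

Buyers pay £75; sellers receive £131

Pre-subsidy: 635.5 - 4.5P = -291.5 + 4.5P gives P* = 103, Q* = 172.
With the rebate, buyers effectively pay Pb = Ps − 56, where Ps is the price sellers receive.
Demand in terms of Ps becomes Qd = 635.5 − 4.5(Ps − 56) = 887.5 - 4.5Ps. Setting this equal to supply: 887.5 - 4.5Ps = -291.5 + 4.5Ps, so Ps = 131.
Buyers pay Pb = 131 − 56 = 75; Q' = -291.5 + 4.5·131 = 298.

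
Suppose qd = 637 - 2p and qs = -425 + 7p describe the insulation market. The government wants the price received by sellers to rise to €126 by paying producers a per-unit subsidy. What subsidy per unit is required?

Required subsidy s = €36 per unit

At a seller price of 126, quantity supplied is -425 + 7·126 = 457.
Buyers absorb 457 only when they pay pb with 637 − 2·pb = 457, i.e. pb = 90.
s = ps − pb = 126 − 90 = 36.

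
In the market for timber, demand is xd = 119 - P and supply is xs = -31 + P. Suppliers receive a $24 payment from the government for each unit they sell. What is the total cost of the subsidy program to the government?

Pre-subsidy: 119 - P = -31 + P gives P* = 75, x* = 44.
With the subsidy, sellers receive Ps = Pb + 24 for each unit, where Pb is the price buyers pay.
Supply in terms of Pb becomes xs = -31 + 1(Pb + 24) = -7 + Pb. Setting this equal to demand: 119 - Pb = -7 + Pb, so Pb = 63.
Sellers receive Ps = 63 + 24 = 87; x' = 119 − 1·63 = 56.
Government outlay = subsidy × quantity = 24 × 56 = 1344.

Government cost = $1344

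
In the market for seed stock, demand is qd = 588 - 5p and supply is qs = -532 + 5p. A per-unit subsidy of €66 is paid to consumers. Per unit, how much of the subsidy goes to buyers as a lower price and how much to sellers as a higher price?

Buyers gain €33 per unit; sellers gain €33 per unit

Pre-subsidy: 588 - 5p = -532 + 5p gives p* = 112, q* = 28.
With the rebate, buyers effectively pay pb = ps − 66, where ps is the price sellers receive.
Demand in terms of ps becomes qd = 588 − 5(ps − 66) = 918 - 5ps. Setting this equal to supply: 918 - 5ps = -532 + 5ps, so ps = 145.
Buyers pay pb = 145 − 66 = 79; q' = -532 + 5·145 = 193.
Buyers' price falls by p* − pb = 112 − 79 = 33; sellers' price rises by ps − p* = 145 − 112 = 33.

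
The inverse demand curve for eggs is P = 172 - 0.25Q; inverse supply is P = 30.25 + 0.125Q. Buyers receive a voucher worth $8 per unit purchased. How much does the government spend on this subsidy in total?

Pre-subsidy: 172 - 0.25Q = 30.25 + 0.125Q gives Q* = 378 and P* = 77.5.
With the rebate, buyers effectively pay Pb = Ps − 8, where Ps is the price sellers receive.
On the curves, Pb = 172 - 0.25Q and Ps = 30.25 + 0.125Q; the wedge Ps − Pb = 8 gives 30.25 + 0.125Q − (172 - 0.25Q) = 8, so Q' = 1198/3.
Then Pb = 172 − 0.25·(1198/3) = 433/6 and Ps = 30.25 + 0.125·(1198/3) = 481/6.
Government outlay = subsidy × quantity = 8 × 1198/3 = 9584/3.

Government cost = 9584/3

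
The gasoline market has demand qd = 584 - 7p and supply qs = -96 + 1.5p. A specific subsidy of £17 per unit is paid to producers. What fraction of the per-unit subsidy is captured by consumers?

Pre-subsidy: 584 - 7p = -96 + 1.5p gives p* = 80, q* = 24.
With the subsidy, sellers receive ps = pb + 17 for each unit, where pb is the price buyers pay.
Supply in terms of pb becomes qs = -96 + 1.5(pb + 17) = -70.5 + 1.5pb. Setting this equal to demand: 584 - 7pb = -70.5 + 1.5pb, so pb = 77.
Sellers receive ps = 77 + 17 = 94; q' = 584 − 7·77 = 45.
Buyers' price falls by p* − pb = 80 − 77 = 3; sellers' price rises by ps − p* = 94 − 80 = 14.
So consumers capture 3/17 = 3/17 of each unit of subsidy.

Consumer share = 3/17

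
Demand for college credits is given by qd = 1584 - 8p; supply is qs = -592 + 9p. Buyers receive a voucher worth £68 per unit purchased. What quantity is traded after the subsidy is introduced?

q' = 848

Pre-subsidy: 1584 - 8p = -592 + 9p gives p* = 128, q* = 560.
With the rebate, buyers effectively pay pb = ps − 68, where ps is the price sellers receive.
Demand in terms of ps becomes qd = 1584 − 8(ps − 68) = 2128 - 8ps. Setting this equal to supply: 2128 - 8ps = -592 + 9ps, so ps = 160.
Buyers pay pb = 160 − 68 = 92; q' = -592 + 9·160 = 848.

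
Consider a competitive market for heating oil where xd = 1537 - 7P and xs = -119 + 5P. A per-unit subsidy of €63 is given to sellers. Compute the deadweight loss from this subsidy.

Deadweight loss = €5788.125

Pre-subsidy: 1537 - 7P = -119 + 5P gives P* = 138, x* = 571.
With the subsidy, sellers receive Ps = Pb + 63 for each unit, where Pb is the price buyers pay.
Supply in terms of Pb becomes xs = -119 + 5(Pb + 63) = 196 + 5Pb. Setting this equal to demand: 1537 - 7Pb = 196 + 5Pb, so Pb = 111.75.
Sellers receive Ps = 111.75 + 63 = 174.75; x' = 1537 − 7·111.75 = 754.75.
The subsidy expands output by 754.75 − 571 = 183.75 past the efficient level; on those units the gap between marginal cost and willingness to pay runs from 0 up to 63.
DWL = ½ × 63 × 183.75 = 5788.125.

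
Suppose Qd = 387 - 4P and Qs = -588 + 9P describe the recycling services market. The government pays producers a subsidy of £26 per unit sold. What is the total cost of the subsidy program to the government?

Pre-subsidy: 387 - 4P = -588 + 9P gives P* = 75, Q* = 87.
With the subsidy, sellers receive Ps = Pb + 26 for each unit, where Pb is the price buyers pay.
Supply in terms of Pb becomes Qs = -588 + 9(Pb + 26) = -354 + 9Pb. Setting this equal to demand: 387 - 4Pb = -354 + 9Pb, so Pb = 57.
Sellers receive Ps = 57 + 26 = 83; Q' = 387 − 4·57 = 159.
Government outlay = subsidy × quantity = 26 × 159 = 4134.

Government cost = £4134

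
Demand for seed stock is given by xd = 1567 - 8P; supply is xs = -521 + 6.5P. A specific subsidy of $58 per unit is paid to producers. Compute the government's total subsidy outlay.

Pre-subsidy: 1567 - 8P = -521 + 6.5P gives P* = 144, x* = 415.
With the subsidy, sellers receive Ps = Pb + 58 for each unit, where Pb is the price buyers pay.
Supply in terms of Pb becomes xs = -521 + 6.5(Pb + 58) = -144 + 6.5Pb. Setting this equal to demand: 1567 - 8Pb = -144 + 6.5Pb, so Pb = 118.
Sellers receive Ps = 118 + 58 = 176; x' = 1567 − 8·118 = 623.
Government outlay = subsidy × quantity = 58 × 623 = 36134.

Government cost = $36134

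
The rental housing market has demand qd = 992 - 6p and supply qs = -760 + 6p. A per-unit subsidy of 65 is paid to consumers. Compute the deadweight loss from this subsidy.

Pre-subsidy: 992 - 6p = -760 + 6p gives p* = 146, q* = 116.
With the rebate, buyers effectively pay pb = ps − 65, where ps is the price sellers receive.
Demand in terms of ps becomes qd = 992 − 6(ps − 65) = 1382 - 6ps. Setting this equal to supply: 1382 - 6ps = -760 + 6ps, so ps = 178.5.
Buyers pay pb = 178.5 − 65 = 113.5; q' = -760 + 6·178.5 = 311.
The subsidy expands output by 311 − 116 = 195 past the efficient level; on those units the gap between marginal cost and willingness to pay runs from 0 up to 65.
DWL = ½ × 65 × 195 = 6337.5.

Deadweight loss = 6337.5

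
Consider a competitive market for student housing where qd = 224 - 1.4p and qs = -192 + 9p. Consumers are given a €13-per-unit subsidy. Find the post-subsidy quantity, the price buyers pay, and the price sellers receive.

q' = 183.75; buyers pay €28.75; sellers receive €41.75

Pre-subsidy: 224 - 1.4p = -192 + 9p gives p* = 40, q* = 168.
With the rebate, buyers effectively pay pb = ps − 13, where ps is the price sellers receive.
Demand in terms of ps becomes qd = 224 − 1.4(ps − 13) = 242.2 - 1.4ps. Setting this equal to supply: 242.2 - 1.4ps = -192 + 9ps, so ps = 41.75.
Buyers pay pb = 41.75 − 13 = 28.75; q' = -192 + 9·41.75 = 183.75.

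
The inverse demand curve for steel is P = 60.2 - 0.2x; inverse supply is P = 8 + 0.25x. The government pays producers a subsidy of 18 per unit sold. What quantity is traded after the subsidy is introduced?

x' = 156

Pre-subsidy: 60.2 - 0.2x = 8 + 0.25x gives x* = 116 and P* = 37.
With the subsidy, sellers receive Ps = Pb + 18 for each unit, where Pb is the price buyers pay.
On the curves, Pb = 60.2 - 0.2x and Ps = 8 + 0.25x; the wedge Ps − Pb = 18 gives 8 + 0.25x − (60.2 - 0.2x) = 18, so x' = 156.
Then Pb = 60.2 − 0.2·156 = 29 and Ps = 8 + 0.25·156 = 47.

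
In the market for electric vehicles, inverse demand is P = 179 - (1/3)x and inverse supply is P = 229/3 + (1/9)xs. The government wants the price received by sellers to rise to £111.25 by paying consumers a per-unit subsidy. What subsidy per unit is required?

At a seller price of 111.25, quantity supplied is -687 + 9·111.25 = 314.25.
Buyers absorb 314.25 only when they pay Pb = 179 − (1/3)·314.25 = 74.25.
s = Ps − Pb = 111.25 − 74.25 = 37.

Required subsidy s = £37 per unit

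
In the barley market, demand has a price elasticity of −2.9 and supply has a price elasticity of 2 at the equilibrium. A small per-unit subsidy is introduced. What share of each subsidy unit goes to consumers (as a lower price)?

For a small subsidy around the equilibrium, the benefit split depends on the relative slopes, which at a point are proportional to the elasticities.
Buyer share = εs/(εs + |εd|) = 2/(2 + 2.9) = 20/49; seller share = |εd|/(εs + |εd|) = 29/49.

Consumer share = 20/49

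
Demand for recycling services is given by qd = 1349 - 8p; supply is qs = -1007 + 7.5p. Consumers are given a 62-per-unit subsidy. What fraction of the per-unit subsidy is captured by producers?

Producer share = 16/31

Pre-subsidy: 1349 - 8p = -1007 + 7.5p gives p* = 152, q* = 133.
With the rebate, buyers effectively pay pb = ps − 62, where ps is the price sellers receive.
Demand in terms of ps becomes qd = 1349 − 8(ps − 62) = 1845 - 8ps. Setting this equal to supply: 1845 - 8ps = -1007 + 7.5ps, so ps = 184.
Buyers pay pb = 184 − 62 = 122; q' = -1007 + 7.5·184 = 373.
Buyers' price falls by p* − pb = 152 − 122 = 30; sellers' price rises by ps − p* = 184 − 152 = 32.
So producers capture 32/62 = 16/31 of each unit of subsidy.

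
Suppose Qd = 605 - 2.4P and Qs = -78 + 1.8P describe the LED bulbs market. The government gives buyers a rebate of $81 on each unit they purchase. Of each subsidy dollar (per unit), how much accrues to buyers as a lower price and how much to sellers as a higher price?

Pre-subsidy: 605 - 2.4P = -78 + 1.8P gives P* = 3415/21, Q* = 1503/7.
With the rebate, buyers effectively pay Pb = Ps − 81, where Ps is the price sellers receive.
Demand in terms of Ps becomes Qd = 605 − 2.4(Ps − 81) = 799.4 - 2.4Ps. Setting this equal to supply: 799.4 - 2.4Ps = -78 + 1.8Ps, so Ps = 4387/21.
Buyers pay Pb = 4387/21 − 81 = 2686/21; Q' = -78 + 1.8·(4387/21) = 10431/35.
Buyers' price falls by P* − Pb = 3415/21 − 2686/21 = 243/7; sellers' price rises by Ps − P* = 4387/21 − 3415/21 = 324/7.

Buyers gain 243/7 per unit; sellers gain 324/7 per unit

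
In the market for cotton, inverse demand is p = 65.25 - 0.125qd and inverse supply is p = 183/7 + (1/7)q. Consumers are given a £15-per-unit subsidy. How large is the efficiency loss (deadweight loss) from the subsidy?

Pre-subsidy: 65.25 - 0.125q = 183/7 + (1/7)q gives q* = 146 and p* = 47.
With the rebate, buyers effectively pay pb = ps − 15, where ps is the price sellers receive.
On the curves, pb = 65.25 - 0.125q and ps = 183/7 + (1/7)q; the wedge ps − pb = 15 gives 183/7 + (1/7)q − (65.25 - 0.125q) = 15, so q' = 202.
Then pb = 65.25 − 0.125·202 = 40 and ps = 183/7 + (1/7)·202 = 55.
The subsidy expands output by 202 − 146 = 56 past the efficient level; on those units the gap between marginal cost and willingness to pay runs from 0 up to 15.
DWL = ½ × 15 × 56 = 420.

Deadweight loss = £420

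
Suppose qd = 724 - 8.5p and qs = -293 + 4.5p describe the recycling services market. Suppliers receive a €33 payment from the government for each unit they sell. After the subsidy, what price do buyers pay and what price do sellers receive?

Buyers pay 1737/26; sellers receive 2595/26

Pre-subsidy: 724 - 8.5p = -293 + 4.5p gives p* = 1017/13, q* = 1535/26.
With the subsidy, sellers receive ps = pb + 33 for each unit, where pb is the price buyers pay.
Supply in terms of pb becomes qs = -293 + 4.5(pb + 33) = -144.5 + 4.5pb. Setting this equal to demand: 724 - 8.5pb = -144.5 + 4.5pb, so pb = 1737/26.
Sellers receive ps = 1737/26 + 33 = 2595/26; q' = 724 − 8.5·(1737/26) = 8119/52.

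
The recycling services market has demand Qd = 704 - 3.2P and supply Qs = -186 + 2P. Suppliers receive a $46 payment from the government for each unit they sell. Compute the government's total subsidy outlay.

Government cost = 127328/13

Pre-subsidy: 704 - 3.2P = -186 + 2P gives P* = 2225/13, Q* = 2032/13.
With the subsidy, sellers receive Ps = Pb + 46 for each unit, where Pb is the price buyers pay.
Supply in terms of Pb becomes Qs = -186 + 2(Pb + 46) = -94 + 2Pb. Setting this equal to demand: 704 - 3.2Pb = -94 + 2Pb, so Pb = 1995/13.
Sellers receive Ps = 1995/13 + 46 = 2593/13; Q' = 704 − 3.2·(1995/13) = 2768/13.
Government outlay = subsidy × quantity = 46 × 2768/13 = 127328/13.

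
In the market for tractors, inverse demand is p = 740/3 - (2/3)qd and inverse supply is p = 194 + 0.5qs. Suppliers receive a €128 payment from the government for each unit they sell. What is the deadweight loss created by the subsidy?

Deadweight loss = 49152/7

Pre-subsidy: 740/3 - (2/3)q = 194 + 0.5q gives q* = 316/7 and p* = 1516/7.
With the subsidy, sellers receive ps = pb + 128 for each unit, where pb is the price buyers pay.
On the curves, pb = 740/3 - (2/3)q and ps = 194 + 0.5q; the wedge ps − pb = 128 gives 194 + 0.5q − (740/3 - (2/3)q) = 128, so q' = 1084/7.
Then pb = 740/3 − (2/3)·(1084/7) = 1004/7 and ps = 194 + 0.5·(1084/7) = 1900/7.
The subsidy expands output by 1084/7 − 316/7 = 768/7 past the efficient level; on those units the gap between marginal cost and willingness to pay runs from 0 up to 128.
DWL = ½ × 128 × 768/7 = 49152/7.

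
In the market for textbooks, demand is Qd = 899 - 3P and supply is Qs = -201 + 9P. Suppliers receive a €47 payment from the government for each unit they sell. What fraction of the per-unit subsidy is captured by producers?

Pre-subsidy: 899 - 3P = -201 + 9P gives P* = 275/3, Q* = 624.
With the subsidy, sellers receive Ps = Pb + 47 for each unit, where Pb is the price buyers pay.
Supply in terms of Pb becomes Qs = -201 + 9(Pb + 47) = 222 + 9Pb. Setting this equal to demand: 899 - 3Pb = 222 + 9Pb, so Pb = 677/12.
Sellers receive Ps = 677/12 + 47 = 1241/12; Q' = 899 − 3·(677/12) = 729.75.
Buyers' price falls by P* − Pb = 275/3 − 677/12 = 35.25; sellers' price rises by Ps − P* = 1241/12 − 275/3 = 11.75.
So producers capture 11.75/47 = 0.25 of each unit of subsidy.

Producer share = 0.25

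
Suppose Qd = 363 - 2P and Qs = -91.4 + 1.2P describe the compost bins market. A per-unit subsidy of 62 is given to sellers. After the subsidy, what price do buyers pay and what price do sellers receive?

Buyers pay 118.75; sellers receive 180.75

Pre-subsidy: 363 - 2P = -91.4 + 1.2P gives P* = 142, Q* = 79.
With the subsidy, sellers receive Ps = Pb + 62 for each unit, where Pb is the price buyers pay.
Supply in terms of Pb becomes Qs = -91.4 + 1.2(Pb + 62) = -17 + 1.2Pb. Setting this equal to demand: 363 - 2Pb = -17 + 1.2Pb, so Pb = 118.75.
Sellers receive Ps = 118.75 + 62 = 180.75; Q' = 363 − 2·118.75 = 125.5.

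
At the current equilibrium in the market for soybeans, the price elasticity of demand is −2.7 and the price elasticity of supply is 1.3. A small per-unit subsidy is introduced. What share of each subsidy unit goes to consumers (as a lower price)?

For a small subsidy around the equilibrium, the benefit split depends on the relative slopes, which at a point are proportional to the elasticities.
Buyer share = εs/(εs + |εd|) = 1.3/(1.3 + 2.7) = 0.325; seller share = |εd|/(εs + |εd|) = 0.675.

Consumer share = 0.325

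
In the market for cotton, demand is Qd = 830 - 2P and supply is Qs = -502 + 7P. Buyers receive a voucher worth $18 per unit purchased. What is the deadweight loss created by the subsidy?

Deadweight loss = $252

Pre-subsidy: 830 - 2P = -502 + 7P gives P* = 148, Q* = 534.
With the rebate, buyers effectively pay Pb = Ps − 18, where Ps is the price sellers receive.
Demand in terms of Ps becomes Qd = 830 − 2(Ps − 18) = 866 - 2Ps. Setting this equal to supply: 866 - 2Ps = -502 + 7Ps, so Ps = 152.
Buyers pay Pb = 152 − 18 = 134; Q' = -502 + 7·152 = 562.
The subsidy expands output by 562 − 534 = 28 past the efficient level; on those units the gap between marginal cost and willingness to pay runs from 0 up to 18.
DWL = ½ × 18 × 28 = 252.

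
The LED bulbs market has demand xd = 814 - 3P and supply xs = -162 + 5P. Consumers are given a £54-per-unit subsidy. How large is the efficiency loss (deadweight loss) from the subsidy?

Pre-subsidy: 814 - 3P = -162 + 5P gives P* = 122, x* = 448.
With the rebate, buyers effectively pay Pb = Ps − 54, where Ps is the price sellers receive.
Demand in terms of Ps becomes xd = 814 − 3(Ps − 54) = 976 - 3Ps. Setting this equal to supply: 976 - 3Ps = -162 + 5Ps, so Ps = 142.25.
Buyers pay Pb = 142.25 − 54 = 88.25; x' = -162 + 5·142.25 = 549.25.
The subsidy expands output by 549.25 − 448 = 101.25 past the efficient level; on those units the gap between marginal cost and willingness to pay runs from 0 up to 54.
DWL = ½ × 54 × 101.25 = 2733.75.

Deadweight loss = £2733.75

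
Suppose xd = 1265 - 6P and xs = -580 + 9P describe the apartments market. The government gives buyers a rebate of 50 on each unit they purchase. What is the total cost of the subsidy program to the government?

Government cost = 35350

Pre-subsidy: 1265 - 6P = -580 + 9P gives P* = 123, x* = 527.
With the rebate, buyers effectively pay Pb = Ps − 50, where Ps is the price sellers receive.
Demand in terms of Ps becomes xd = 1265 − 6(Ps − 50) = 1565 - 6Ps. Setting this equal to supply: 1565 - 6Ps = -580 + 9Ps, so Ps = 143.
Buyers pay Pb = 143 − 50 = 93; x' = -580 + 9·143 = 707.
Government outlay = subsidy × quantity = 50 × 707 = 35350.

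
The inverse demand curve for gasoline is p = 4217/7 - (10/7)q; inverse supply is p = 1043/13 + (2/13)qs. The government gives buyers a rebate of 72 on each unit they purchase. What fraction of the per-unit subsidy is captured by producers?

Producer share = 7/72

Pre-subsidy: 4217/7 - (10/7)q = 1043/13 + (2/13)q gives q* = 330 and p* = 131.
With the rebate, buyers effectively pay pb = ps − 72, where ps is the price sellers receive.
On the curves, pb = 4217/7 - (10/7)q and ps = 1043/13 + (2/13)q; the wedge ps − pb = 72 gives 1043/13 + (2/13)q − (4217/7 - (10/7)q) = 72, so q' = 375.5.
Then pb = 4217/7 − (10/7)·375.5 = 66 and ps = 1043/13 + (2/13)·375.5 = 138.
Buyers' price falls by p* − pb = 131 − 66 = 65; sellers' price rises by ps − p* = 138 − 131 = 7.
So producers capture 7/72 = 7/72 of each unit of subsidy.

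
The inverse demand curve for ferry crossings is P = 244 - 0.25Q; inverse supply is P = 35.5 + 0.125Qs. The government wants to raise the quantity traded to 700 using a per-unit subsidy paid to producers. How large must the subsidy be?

Required subsidy s = 54 per unit

At Q = 700, from the demand curve buyers pay Pb = 244 − 0.25·700 = 69; from the supply curve sellers need Ps = 35.5 + 0.125·700 = 123.
The subsidy must fill the gap: s = Ps − Pb = 123 − 69 = 54.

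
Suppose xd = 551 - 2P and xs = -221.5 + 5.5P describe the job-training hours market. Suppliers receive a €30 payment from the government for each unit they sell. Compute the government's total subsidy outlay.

Pre-subsidy: 551 - 2P = -221.5 + 5.5P gives P* = 103, x* = 345.
With the subsidy, sellers receive Ps = Pb + 30 for each unit, where Pb is the price buyers pay.
Supply in terms of Pb becomes xs = -221.5 + 5.5(Pb + 30) = -56.5 + 5.5Pb. Setting this equal to demand: 551 - 2Pb = -56.5 + 5.5Pb, so Pb = 81.
Sellers receive Ps = 81 + 30 = 111; x' = 551 − 2·81 = 389.
Government outlay = subsidy × quantity = 30 × 389 = 11670.

Government cost = €11670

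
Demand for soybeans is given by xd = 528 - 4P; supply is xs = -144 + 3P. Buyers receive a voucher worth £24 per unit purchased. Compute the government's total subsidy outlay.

Government cost = 31104/7

Pre-subsidy: 528 - 4P = -144 + 3P gives P* = 96, x* = 144.
With the rebate, buyers effectively pay Pb = Ps − 24, where Ps is the price sellers receive.
Demand in terms of Ps becomes xd = 528 − 4(Ps − 24) = 624 - 4Ps. Setting this equal to supply: 624 - 4Ps = -144 + 3Ps, so Ps = 768/7.
Buyers pay Pb = 768/7 − 24 = 600/7; x' = -144 + 3·(768/7) = 1296/7.
Government outlay = subsidy × quantity = 24 × 1296/7 = 31104/7.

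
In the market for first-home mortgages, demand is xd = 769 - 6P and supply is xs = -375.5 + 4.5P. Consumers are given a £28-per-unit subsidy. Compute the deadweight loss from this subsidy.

Deadweight loss = £1008

Pre-subsidy: 769 - 6P = -375.5 + 4.5P gives P* = 109, x* = 115.
With the rebate, buyers effectively pay Pb = Ps − 28, where Ps is the price sellers receive.
Demand in terms of Ps becomes xd = 769 − 6(Ps − 28) = 937 - 6Ps. Setting this equal to supply: 937 - 6Ps = -375.5 + 4.5Ps, so Ps = 125.
Buyers pay Pb = 125 − 28 = 97; x' = -375.5 + 4.5·125 = 187.
The subsidy expands output by 187 − 115 = 72 past the efficient level; on those units the gap between marginal cost and willingness to pay runs from 0 up to 28.
DWL = ½ × 28 × 72 = 1008.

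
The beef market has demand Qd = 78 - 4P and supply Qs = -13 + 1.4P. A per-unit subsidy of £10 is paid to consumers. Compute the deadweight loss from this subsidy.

Pre-subsidy: 78 - 4P = -13 + 1.4P gives P* = 455/27, Q* = 286/27.
With the rebate, buyers effectively pay Pb = Ps − 10, where Ps is the price sellers receive.
Demand in terms of Ps becomes Qd = 78 − 4(Ps − 10) = 118 - 4Ps. Setting this equal to supply: 118 - 4Ps = -13 + 1.4Ps, so Ps = 655/27.
Buyers pay Pb = 655/27 − 10 = 385/27; Q' = -13 + 1.4·(655/27) = 566/27.
The subsidy expands output by 566/27 − 286/27 = 280/27 past the efficient level; on those units the gap between marginal cost and willingness to pay runs from 0 up to 10.
DWL = ½ × 10 × 280/27 = 1400/27.

Deadweight loss = 1400/27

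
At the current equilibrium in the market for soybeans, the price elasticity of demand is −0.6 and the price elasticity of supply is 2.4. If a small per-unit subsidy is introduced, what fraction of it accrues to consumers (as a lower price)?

For a small subsidy around the equilibrium, the benefit split depends on the relative slopes, which at a point are proportional to the elasticities.
Buyer share = εs/(εs + |εd|) = 2.4/(2.4 + 0.6) = 0.8; seller share = |εd|/(εs + |εd|) = 0.2.

Consumer share = 0.8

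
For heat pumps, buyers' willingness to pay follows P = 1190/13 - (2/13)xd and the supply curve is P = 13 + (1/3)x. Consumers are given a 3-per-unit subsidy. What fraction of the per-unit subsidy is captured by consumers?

Pre-subsidy: 1190/13 - (2/13)x = 13 + (1/3)x gives x* = 3063/19 and P* = 1268/19.
With the rebate, buyers effectively pay Pb = Ps − 3, where Ps is the price sellers receive.
On the curves, Pb = 1190/13 - (2/13)x and Ps = 13 + (1/3)x; the wedge Ps − Pb = 3 gives 13 + (1/3)x − (1190/13 - (2/13)x) = 3, so x' = 3180/19.
Then Pb = 1190/13 − (2/13)·(3180/19) = 1250/19 and Ps = 13 + (1/3)·(3180/19) = 1307/19.
Buyers' price falls by P* − Pb = 1268/19 − 1250/19 = 18/19; sellers' price rises by Ps − P* = 1307/19 − 1268/19 = 39/19.
So consumers capture (18/19)/3 = 6/19 of each unit of subsidy.

Consumer share = 6/19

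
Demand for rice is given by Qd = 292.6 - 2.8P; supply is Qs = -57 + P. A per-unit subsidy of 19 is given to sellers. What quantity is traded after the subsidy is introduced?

Pre-subsidy: 292.6 - 2.8P = -57 + P gives P* = 92, Q* = 35.
With the subsidy, sellers receive Ps = Pb + 19 for each unit, where Pb is the price buyers pay.
Supply in terms of Pb becomes Qs = -57 + 1(Pb + 19) = -38 + Pb. Setting this equal to demand: 292.6 - 2.8Pb = -38 + Pb, so Pb = 87.
Sellers receive Ps = 87 + 19 = 106; Q' = 292.6 − 2.8·87 = 49.

Q' = 49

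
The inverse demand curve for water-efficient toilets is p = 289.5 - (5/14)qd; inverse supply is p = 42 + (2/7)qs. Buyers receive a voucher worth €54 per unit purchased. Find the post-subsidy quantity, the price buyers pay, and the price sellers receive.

q' = 469; buyers pay €122; sellers receive €176

Pre-subsidy: 289.5 - (5/14)q = 42 + (2/7)q gives q* = 385 and p* = 152.
With the rebate, buyers effectively pay pb = ps − 54, where ps is the price sellers receive.
On the curves, pb = 289.5 - (5/14)q and ps = 42 + (2/7)q; the wedge ps − pb = 54 gives 42 + (2/7)q − (289.5 - (5/14)q) = 54, so q' = 469.
Then pb = 289.5 − (5/14)·469 = 122 and ps = 42 + (2/7)·469 = 176.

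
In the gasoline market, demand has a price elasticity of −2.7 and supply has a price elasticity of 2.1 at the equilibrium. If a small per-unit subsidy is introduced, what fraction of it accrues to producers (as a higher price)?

For a small subsidy around the equilibrium, the benefit split depends on the relative slopes, which at a point are proportional to the elasticities.
Buyer share = εs/(εs + |εd|) = 2.1/(2.1 + 2.7) = 0.4375; seller share = |εd|/(εs + |εd|) = 0.5625.
So producers capture 0.5625 of the subsidy.

Producer share = 0.5625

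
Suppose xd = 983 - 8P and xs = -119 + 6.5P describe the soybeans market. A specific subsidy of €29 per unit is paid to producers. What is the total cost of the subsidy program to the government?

Pre-subsidy: 983 - 8P = -119 + 6.5P gives P* = 76, x* = 375.
With the subsidy, sellers receive Ps = Pb + 29 for each unit, where Pb is the price buyers pay.
Supply in terms of Pb becomes xs = -119 + 6.5(Pb + 29) = 69.5 + 6.5Pb. Setting this equal to demand: 983 - 8Pb = 69.5 + 6.5Pb, so Pb = 63.
Sellers receive Ps = 63 + 29 = 92; x' = 983 − 8·63 = 479.
Government outlay = subsidy × quantity = 29 × 479 = 13891.

Government cost = €13891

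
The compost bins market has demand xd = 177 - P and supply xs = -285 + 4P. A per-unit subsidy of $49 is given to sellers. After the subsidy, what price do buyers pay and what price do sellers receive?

Pre-subsidy: 177 - P = -285 + 4P gives P* = 92.4, x* = 84.6.
With the subsidy, sellers receive Ps = Pb + 49 for each unit, where Pb is the price buyers pay.
Supply in terms of Pb becomes xs = -285 + 4(Pb + 49) = -89 + 4Pb. Setting this equal to demand: 177 - Pb = -89 + 4Pb, so Pb = 53.2.
Sellers receive Ps = 53.2 + 49 = 102.2; x' = 177 − 1·53.2 = 123.8.

Buyers pay $53.2; sellers receive $102.2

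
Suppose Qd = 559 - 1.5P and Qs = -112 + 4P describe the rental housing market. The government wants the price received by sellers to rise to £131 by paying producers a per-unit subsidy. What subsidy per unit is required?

Required subsidy s = £33 per unit

At a seller price of 131, quantity supplied is -112 + 4·131 = 412.
Buyers absorb 412 only when they pay Pb with 559 − 1.5·Pb = 412, i.e. Pb = 98.
s = Ps − Pb = 131 − 98 = 33.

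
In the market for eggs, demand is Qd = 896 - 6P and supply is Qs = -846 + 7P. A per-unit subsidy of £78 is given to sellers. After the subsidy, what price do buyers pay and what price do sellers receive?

Buyers pay £92; sellers receive £170

Pre-subsidy: 896 - 6P = -846 + 7P gives P* = 134, Q* = 92.
With the subsidy, sellers receive Ps = Pb + 78 for each unit, where Pb is the price buyers pay.
Supply in terms of Pb becomes Qs = -846 + 7(Pb + 78) = -300 + 7Pb. Setting this equal to demand: 896 - 6Pb = -300 + 7Pb, so Pb = 92.
Sellers receive Ps = 92 + 78 = 170; Q' = 896 − 6·92 = 344.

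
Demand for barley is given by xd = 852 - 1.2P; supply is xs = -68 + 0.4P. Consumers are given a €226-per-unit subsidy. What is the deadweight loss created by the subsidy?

Deadweight loss = €7661.4

Pre-subsidy: 852 - 1.2P = -68 + 0.4P gives P* = 575, x* = 162.
With the rebate, buyers effectively pay Pb = Ps − 226, where Ps is the price sellers receive.
Demand in terms of Ps becomes xd = 852 − 1.2(Ps − 226) = 1123.2 - 1.2Ps. Setting this equal to supply: 1123.2 - 1.2Ps = -68 + 0.4Ps, so Ps = 744.5.
Buyers pay Pb = 744.5 − 226 = 518.5; x' = -68 + 0.4·744.5 = 229.8.
The subsidy expands output by 229.8 − 162 = 67.8 past the efficient level; on those units the gap between marginal cost and willingness to pay runs from 0 up to 226.
DWL = ½ × 226 × 67.8 = 7661.4.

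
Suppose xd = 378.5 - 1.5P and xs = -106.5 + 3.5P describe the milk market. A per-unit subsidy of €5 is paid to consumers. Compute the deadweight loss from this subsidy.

Pre-subsidy: 378.5 - 1.5P = -106.5 + 3.5P gives P* = 97, x* = 233.
With the rebate, buyers effectively pay Pb = Ps − 5, where Ps is the price sellers receive.
Demand in terms of Ps becomes xd = 378.5 − 1.5(Ps − 5) = 386 - 1.5Ps. Setting this equal to supply: 386 - 1.5Ps = -106.5 + 3.5Ps, so Ps = 98.5.
Buyers pay Pb = 98.5 − 5 = 93.5; x' = -106.5 + 3.5·98.5 = 238.25.
The subsidy expands output by 238.25 − 233 = 5.25 past the efficient level; on those units the gap between marginal cost and willingness to pay runs from 0 up to 5.
DWL = ½ × 5 × 5.25 = 13.125.

Deadweight loss = €13.125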